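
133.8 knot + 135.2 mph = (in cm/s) 1.293e+04. Check: 1 knot = 0.51444444 m/s, so 133.8 knot = 133.8 * 0.51444444 = 68.832667 m/s. 1 mph = 0.44704 m/s, so 135.2 mph = 135.2 * 0.44704 = 60.439808 m/s. Sum: 68.832667 + 60.439808 = 129.27247 m/s. 1 cm/s = 0.01 m/s, so 129.27247 m/s = 129.27247 / 0.01 = 12927.247 cm/s ≈ 1.293e+04 cm/s (4 s.f.).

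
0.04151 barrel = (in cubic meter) 0.0066. Check: 1 barrel = 0.15898729 m^3, so 0.04151 barrel = 0.04151 * 0.15898729 = 0.0065995626 m^3. 0.0065995626 m^3 = 0.0065995626 cubic meter ≈ 0.0066 cubic meter (4 s.f.).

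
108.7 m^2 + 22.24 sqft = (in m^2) 110.8. Check: 108.7 m^2 is already in m^2. 1 sqft = 0.09290304 m^2, so 22.24 sqft = 22.24 * 0.09290304 = 2.0661636 m^2. Sum: 108.7 + 2.0661636 = 110.76616 m^2. Result: 110.76616 m^2 ≈ 110.8 m^2 (4 s.f.).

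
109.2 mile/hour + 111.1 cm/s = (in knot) 97.05. Check: 1 mile/hour = 0.44704 m/s, so 109.2 mile/hour = 109.2 * 0.44704 = 48.816768 m/s. 1 cm/s = 0.01 m/s, so 111.1 cm/s = 111.1 * 0.01 = 1.111 m/s. Sum: 48.816768 + 1.111 = 49.927768 m/s. 1 knot = 0.51444444 m/s, so 49.927768 m/s = 49.927768 / 0.51444444 = 97.051817 knot ≈ 97.05 knot (4 s.f.).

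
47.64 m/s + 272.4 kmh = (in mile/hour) 275.8. Check: 47.64 m/s is already in m/s. 1 kmh = 0.27777778 m/s, so 272.4 kmh = 272.4 * 0.27777778 = 75.666667 m/s. Sum: 47.64 + 75.666667 = 123.30667 m/s. 1 mile/hour = 0.44704 m/s, so 123.30667 m/s = 123.30667 / 0.44704 = 275.82916 mile/hour ≈ 275.8 mile/hour (4 s.f.).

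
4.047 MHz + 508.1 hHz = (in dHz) 1 MHz = 1000000 Hz, so 4.047 MHz = 4.047 * 1000000 = 4047000 Hz. 1 hHz = 100 Hz, so 508.1 hHz = 508.1 * 100 = 50810 Hz. Sum: 4047000 + 50810 = 4097810 Hz. 1 dHz = 0.1 Hz, so 4097810 Hz = 4097810 / 0.1 = 40978100 dHz ≈ 4.098e+07 dHz (4 s.f.). Final answer: 4.098e+07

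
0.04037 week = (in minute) 406.9. Check: 1 week = 604800 s, so 0.04037 week = 0.04037 * 604800 = 24415.776 s. 1 minute = 60 s, so 24415.776 s = 24415.776 / 60 = 406.9296 minute ≈ 406.9 minute (4 s.f.).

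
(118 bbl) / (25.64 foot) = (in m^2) 1 bbl = 0.15898729 m^3, so 118 bbl = 118 * 0.15898729 = 18.760501 m^3. 1 foot = 0.3048 m, so 25.64 foot = 25.64 * 0.3048 = 7.815072 m. Combine: 18.760501 m^3 / 7.815072 m = 2.4005538 m^2. Result: 2.4005538 m^2 ≈ 2.401 m^2 (4 s.f.). Final answer: 2.401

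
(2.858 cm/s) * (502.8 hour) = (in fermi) 5.173e+19. Check: 1 cm/s = 0.01 m/s, so 2.858 cm/s = 2.858 * 0.01 = 0.02858 m/s. 1 hour = 3600 s, so 502.8 hour = 502.8 * 3600 = 1810080 s. Combine: 0.02858 m/s * 1810080 s = 51732.086 m. 1 fermi = 1e-15 m, so 51732.086 m = 51732.086 / 1e-15 = 5.1732086e+19 fermi ≈ 5.173e+19 fermi (4 s.f.).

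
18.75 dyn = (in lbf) 4.215e-05. Check: 1 dyn = 1e-05 N, so 18.75 dyn = 18.75 * 1e-05 = 0.0001875 N. 1 lbf = 4.4482216 N, so 0.0001875 N = 0.0001875 / 4.4482216 = 4.2151677e-05 lbf ≈ 4.215e-05 lbf (4 s.f.).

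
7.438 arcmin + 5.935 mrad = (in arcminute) 27.84. Check: 1 arcmin = 0.00029088821 rad, so 7.438 arcmin = 7.438 * 0.00029088821 = 0.0021636265 rad. 1 mrad = 0.001 rad, so 5.935 mrad = 5.935 * 0.001 = 0.005935 rad. Sum: 0.0021636265 + 0.005935 = 0.0080986265 rad. 1 arcminute = 0.00029088821 rad, so 0.0080986265 rad = 0.0080986265 / 0.00029088821 = 27.841027 arcminute ≈ 27.84 arcminute (4 s.f.).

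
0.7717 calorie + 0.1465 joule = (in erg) 3.375e+07. Check: 1 calorie = 4.184 J, so 0.7717 calorie = 0.7717 * 4.184 = 3.2287928 J. 0.1465 joule = 0.1465 J. Sum: 3.2287928 + 0.1465 = 3.3752928 J. 1 erg = 1e-07 J, so 3.3752928 J = 3.3752928 / 1e-07 = 33752928 erg ≈ 3.375e+07 erg (4 s.f.).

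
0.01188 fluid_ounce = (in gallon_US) 1 fluid_ounce = 2.957353e-05 m^3, so 0.01188 fluid_ounce = 0.01188 * 2.957353e-05 = 3.5133353e-07 m^3. 1 gallon_US = 0.0037854118 m^3, so 3.5133353e-07 m^3 = 3.5133353e-07 / 0.0037854118 = 9.28125e-05 gallon_US ≈ 9.281e-05 gallon_US (4 s.f.). Final answer: 9.281e-05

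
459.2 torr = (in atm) 0.6042. Check: 1 torr = 133.32237 Pa, so 459.2 torr = 459.2 * 133.32237 = 61221.632 Pa. 1 atm = 101325 Pa, so 61221.632 Pa = 61221.632 / 101325 = 0.60421053 atm ≈ 0.6042 atm (4 s.f.).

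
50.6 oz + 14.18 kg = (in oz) 1 oz = 0.028349523 kg, so 50.6 oz = 50.6 * 0.028349523 = 1.4344859 kg. 14.18 kg is already in kg. Sum: 1.4344859 + 14.18 = 15.614486 kg. 1 oz = 0.028349523 kg, so 15.614486 kg = 15.614486 / 0.028349523 = 550.78478 oz ≈ 550.8 oz (4 s.f.). Final answer: 550.8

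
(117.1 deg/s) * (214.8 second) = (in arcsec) 1 deg/s = 0.017453293 rad/s, so 117.1 deg/s = 117.1 * 0.017453293 = 2.0437806 rad/s. 214.8 second = 214.8 s. Combine: 2.0437806 rad/s * 214.8 s = 439.00406 rad. 1 arcsec = 4.8481368e-06 rad, so 439.00406 rad = 439.00406 / 4.8481368e-06 = 90551088 arcsec ≈ 9.055e+07 arcsec (4 s.f.). Final answer: 9.055e+07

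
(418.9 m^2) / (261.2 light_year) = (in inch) 418.9 m^2 is already in m^2. 1 light_year = 9.4607305e+15 m, so 261.2 light_year = 261.2 * 9.4607305e+15 = 2.4711428e+18 m. Combine: 418.9 m^2 / 2.4711428e+18 m = 1.6951671e-16 m. 1 inch = 0.0254 m, so 1.6951671e-16 m = 1.6951671e-16 / 0.0254 = 6.6738863e-15 inch ≈ 6.674e-15 inch (4 s.f.). Final answer: 6.674e-15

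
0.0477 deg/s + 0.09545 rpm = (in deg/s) 1 deg/s = 0.017453293 rad/s, so 0.0477 deg/s = 0.0477 * 0.017453293 = 0.00083252205 rad/s. 1 rpm = 0.10471976 rad/s, so 0.09545 rpm = 0.09545 * 0.10471976 = 0.0099955006 rad/s. Sum: 0.00083252205 + 0.0099955006 = 0.010828023 rad/s. 1 deg/s = 0.017453293 rad/s, so 0.010828023 rad/s = 0.010828023 / 0.017453293 = 0.6204 deg/s. Final answer: 0.6204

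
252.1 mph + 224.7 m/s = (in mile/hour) 754.7. Check: 1 mph = 0.44704 m/s, so 252.1 mph = 252.1 * 0.44704 = 112.69878 m/s. 224.7 m/s is already in m/s. Sum: 112.69878 + 224.7 = 337.39878 m/s. 1 mile/hour = 0.44704 m/s, so 337.39878 m/s = 337.39878 / 0.44704 = 754.73958 mile/hour ≈ 754.7 mile/hour (4 s.f.).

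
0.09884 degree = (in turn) 1 degree = 0.017453293 rad, so 0.09884 degree = 0.09884 * 0.017453293 = 0.0017250834 rad. 1 turn = 6.2831853 rad, so 0.0017250834 rad = 0.0017250834 / 6.2831853 = 0.00027455556 turn ≈ 0.0002746 turn (4 s.f.). Final answer: 0.0002746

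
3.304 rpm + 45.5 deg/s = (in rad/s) 1 rpm = 0.10471976 rad/s, so 3.304 rpm = 3.304 * 0.10471976 = 0.34599407 rad/s. 1 deg/s = 0.017453293 rad/s, so 45.5 deg/s = 45.5 * 0.017453293 = 0.79412481 rad/s. Sum: 0.34599407 + 0.79412481 = 1.1401189 rad/s. Result: 1.1401189 rad/s ≈ 1.14 rad/s (4 s.f.). Final answer: 1.14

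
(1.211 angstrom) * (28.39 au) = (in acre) 1 angstrom = 1e-10 m, so 1.211 angstrom = 1.211 * 1e-10 = 1.211e-10 m. 1 au = 1.4959787e+11 m, so 28.39 au = 28.39 * 1.4959787e+11 = 4.2470835e+12 m. Combine: 1.211e-10 m * 4.2470835e+12 m = 514.32182 m^2. 1 acre = 4046.8564 m^2, so 514.32182 m^2 = 514.32182 / 4046.8564 = 0.12709169 acre ≈ 0.1271 acre (4 s.f.). Final answer: 0.1271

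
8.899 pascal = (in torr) 8.899 pascal = 8.899 Pa. 1 torr = 133.32237 Pa, so 8.899 Pa = 8.899 / 133.32237 = 0.066747989 torr ≈ 0.06675 torr (4 s.f.). Final answer: 0.06675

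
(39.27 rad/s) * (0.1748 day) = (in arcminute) 2.039e+09. Check: 39.27 rad/s is already in rad/s. 1 day = 86400 s, so 0.1748 day = 0.1748 * 86400 = 15102.72 s. Combine: 39.27 rad/s * 15102.72 s = 593083.81 rad. 1 arcminute = 0.00029088821 rad, so 593083.81 rad = 593083.81 / 0.00029088821 = 2.038872e+09 arcminute ≈ 2.039e+09 arcminute (4 s.f.).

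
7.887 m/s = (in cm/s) 1 cm/s = 0.01 m/s, so 7.887 m/s = 7.887 / 0.01 = 788.7 cm/s. Final answer: 788.7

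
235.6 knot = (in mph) 271.1. Check: 1 knot = 0.51444444 m/s, so 235.6 knot = 235.6 * 0.51444444 = 121.20311 m/s. 1 mph = 0.44704 m/s, so 121.20311 m/s = 121.20311 / 0.44704 = 271.12364 mph ≈ 271.1 mph (4 s.f.).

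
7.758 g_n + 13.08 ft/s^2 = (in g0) 1 g_n = 9.80665 m/s^2, so 7.758 g_n = 7.758 * 9.80665 = 76.079991 m/s^2. 1 ft/s^2 = 0.3048 m/s^2, so 13.08 ft/s^2 = 13.08 * 0.3048 = 3.986784 m/s^2. Sum: 76.079991 + 3.986784 = 80.066775 m/s^2. 1 g0 = 9.80665 m/s^2, so 80.066775 m/s^2 = 80.066775 / 9.80665 = 8.1645388 g0 ≈ 8.165 g0 (4 s.f.). Final answer: 8.165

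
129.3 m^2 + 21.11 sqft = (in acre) 0.03244. Check: 129.3 m^2 is already in m^2. 1 sqft = 0.09290304 m^2, so 21.11 sqft = 21.11 * 0.09290304 = 1.9611832 m^2. Sum: 129.3 + 1.9611832 = 131.26118 m^2. 1 acre = 4046.8564 m^2, so 131.26118 m^2 = 131.26118 / 4046.8564 = 0.032435345 acre ≈ 0.03244 acre (4 s.f.).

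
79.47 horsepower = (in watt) 5.926e+04. Check: 1 horsepower = 745.69987 W, so 79.47 horsepower = 79.47 * 745.69987 = 59260.769 W. 59260.769 W = 59260.769 watt ≈ 5.926e+04 watt (4 s.f.).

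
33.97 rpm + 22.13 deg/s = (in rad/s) 3.944. Check: 1 rpm = 0.10471976 rad/s, so 33.97 rpm = 33.97 * 0.10471976 = 3.5573301 rad/s. 1 deg/s = 0.017453293 rad/s, so 22.13 deg/s = 22.13 * 0.017453293 = 0.38624136 rad/s. Sum: 3.5573301 + 0.38624136 = 3.9435714 rad/s. Result: 3.9435714 rad/s ≈ 3.944 rad/s (4 s.f.).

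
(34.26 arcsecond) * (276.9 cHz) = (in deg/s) 0.02635. Check: 1 arcsecond = 4.8481368e-06 rad, so 34.26 arcsecond = 34.26 * 4.8481368e-06 = 0.00016609717 rad. 1 cHz = 0.01 Hz, so 276.9 cHz = 276.9 * 0.01 = 2.769 Hz. Combine: 0.00016609717 rad * 2.769 Hz = 0.00045992306 rad/s. 1 deg/s = 0.017453293 rad/s, so 0.00045992306 rad/s = 0.00045992306 / 0.017453293 = 0.02635165 deg/s ≈ 0.02635 deg/s (4 s.f.).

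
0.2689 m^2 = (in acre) 1 acre = 4046.8564 m^2, so 0.2689 m^2 = 0.2689 / 4046.8564 = 6.6446637e-05 acre ≈ 6.645e-05 acre (4 s.f.). Final answer: 6.645e-05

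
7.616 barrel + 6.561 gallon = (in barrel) 1 barrel = 0.15898729 m^3, so 7.616 barrel = 7.616 * 0.15898729 = 1.2108472 m^3. 1 gallon = 0.0037854118 m^3, so 6.561 gallon = 6.561 * 0.0037854118 = 0.024836087 m^3. Sum: 1.2108472 + 0.024836087 = 1.2356833 m^3. 1 barrel = 0.15898729 m^3, so 1.2356833 m^3 = 1.2356833 / 0.15898729 = 7.7722143 barrel ≈ 7.772 barrel (4 s.f.). Final answer: 7.772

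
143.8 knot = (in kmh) 1 knot = 0.51444444 m/s, so 143.8 knot = 143.8 * 0.51444444 = 73.977111 m/s. 1 kmh = 0.27777778 m/s, so 73.977111 m/s = 73.977111 / 0.27777778 = 266.3176 kmh ≈ 266.3 kmh (4 s.f.). Final answer: 266.3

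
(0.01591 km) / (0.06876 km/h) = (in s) 1 km = 1000 m, so 0.01591 km = 0.01591 * 1000 = 15.91 m. 1 km/h = 0.27777778 m/s, so 0.06876 km/h = 0.06876 * 0.27777778 = 0.0191 m/s. Combine: 15.91 m / 0.0191 m/s = 832.98429 s. Result: 832.98429 s ≈ 833 s (4 s.f.). Final answer: 833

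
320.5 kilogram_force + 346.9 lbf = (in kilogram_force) 477.9. Check: 1 kilogram_force = 9.80665 N, so 320.5 kilogram_force = 320.5 * 9.80665 = 3143.0313 N. 1 lbf = 4.4482216 N, so 346.9 lbf = 346.9 * 4.4482216 = 1543.0881 N. Sum: 3143.0313 + 1543.0881 = 4686.1194 N. 1 kilogram_force = 9.80665 N, so 4686.1194 N = 4686.1194 / 9.80665 = 477.85119 kilogram_force ≈ 477.9 kilogram_force (4 s.f.).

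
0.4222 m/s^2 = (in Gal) 42.22. Check: 1 Gal = 0.01 m/s^2, so 0.4222 m/s^2 = 0.4222 / 0.01 = 42.22 Gal.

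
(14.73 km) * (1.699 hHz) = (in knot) 1 km = 1000 m, so 14.73 km = 14.73 * 1000 = 14730 m. 1 hHz = 100 Hz, so 1.699 hHz = 1.699 * 100 = 169.9 Hz. Combine: 14730 m * 169.9 Hz = 2502627 m/s. 1 knot = 0.51444444 m/s, so 2502627 m/s = 2502627 / 0.51444444 = 4864717.7 knot ≈ 4.865e+06 knot (4 s.f.). Final answer: 4.865e+06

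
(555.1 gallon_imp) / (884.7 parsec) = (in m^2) 9.244e-20. Check: 1 gallon_imp = 0.00454609 m^3, so 555.1 gallon_imp = 555.1 * 0.00454609 = 2.5235346 m^3. 1 parsec = 3.0856776e+16 m, so 884.7 parsec = 884.7 * 3.0856776e+16 = 2.729899e+19 m. Combine: 2.5235346 m^3 / 2.729899e+19 m = 9.2440585e-20 m^2. Result: 9.2440585e-20 m^2 ≈ 9.244e-20 m^2 (4 s.f.).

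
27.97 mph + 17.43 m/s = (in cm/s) 2993. Check: 1 mph = 0.44704 m/s, so 27.97 mph = 27.97 * 0.44704 = 12.503709 m/s. 17.43 m/s is already in m/s. Sum: 12.503709 + 17.43 = 29.933709 m/s. 1 cm/s = 0.01 m/s, so 29.933709 m/s = 29.933709 / 0.01 = 2993.3709 cm/s ≈ 2993 cm/s (4 s.f.).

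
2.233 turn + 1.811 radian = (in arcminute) 5.446e+04. Check: 1 turn = 6.2831853 rad, so 2.233 turn = 2.233 * 6.2831853 = 14.030353 rad. 1.811 radian = 1.811 rad. Sum: 14.030353 + 1.811 = 15.841353 rad. 1 arcminute = 0.00029088821 rad, so 15.841353 rad = 15.841353 / 0.00029088821 = 54458.559 arcminute ≈ 5.446e+04 arcminute (4 s.f.).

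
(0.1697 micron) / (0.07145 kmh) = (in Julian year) 1 micron = 1e-06 m, so 0.1697 micron = 0.1697 * 1e-06 = 1.697e-07 m. 1 kmh = 0.27777778 m/s, so 0.07145 kmh = 0.07145 * 0.27777778 = 0.019847222 m/s. Combine: 1.697e-07 m / 0.019847222 m/s = 8.5503149e-06 s. 1 Julian year = 31557600 s, so 8.5503149e-06 s = 8.5503149e-06 / 31557600 = 2.7094313e-13 Julian year ≈ 2.709e-13 Julian year (4 s.f.). Final answer: 2.709e-13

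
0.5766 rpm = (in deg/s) 3.46. Check: 1 rpm = 0.10471976 rad/s, so 0.5766 rpm = 0.5766 * 0.10471976 = 0.060381411 rad/s. 1 deg/s = 0.017453293 rad/s, so 0.060381411 rad/s = 0.060381411 / 0.017453293 = 3.4596 deg/s ≈ 3.46 deg/s (4 s.f.).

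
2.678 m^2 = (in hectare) 0.0002678. Check: 1 hectare = 10000 m^2, so 2.678 m^2 = 2.678 / 10000 = 0.0002678 hectare.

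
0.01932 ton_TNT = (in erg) 1 ton_TNT = 4.184e+09 J, so 0.01932 ton_TNT = 0.01932 * 4.184e+09 = 80834880 J. 1 erg = 1e-07 J, so 80834880 J = 80834880 / 1e-07 = 8.083488e+14 erg ≈ 8.083e+14 erg (4 s.f.). Final answer: 8.083e+14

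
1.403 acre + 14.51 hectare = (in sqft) 1.623e+06. Check: 1 acre = 4046.8564 m^2, so 1.403 acre = 1.403 * 4046.8564 = 5677.7396 m^2. 1 hectare = 10000 m^2, so 14.51 hectare = 14.51 * 10000 = 145100 m^2. Sum: 5677.7396 + 145100 = 150777.74 m^2. 1 sqft = 0.09290304 m^2, so 150777.74 m^2 = 150777.74 / 0.09290304 = 1622958.1 sqft ≈ 1.623e+06 sqft (4 s.f.).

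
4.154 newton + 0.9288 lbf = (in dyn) 8.286e+05. Check: 4.154 newton = 4.154 N. 1 lbf = 4.4482216 N, so 0.9288 lbf = 0.9288 * 4.4482216 = 4.1315082 N. Sum: 4.154 + 4.1315082 = 8.2855082 N. 1 dyn = 1e-05 N, so 8.2855082 N = 8.2855082 / 1e-05 = 828550.82 dyn ≈ 8.286e+05 dyn (4 s.f.).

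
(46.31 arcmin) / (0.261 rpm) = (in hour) 0.0001369. Check: 1 arcmin = 0.00029088821 rad, so 46.31 arcmin = 46.31 * 0.00029088821 = 0.013471033 rad. 1 rpm = 0.10471976 rad/s, so 0.261 rpm = 0.261 * 0.10471976 = 0.027331856 rad/s. Combine: 0.013471033 rad / 0.027331856 rad/s = 0.49286931 s. 1 hour = 3600 s, so 0.49286931 s = 0.49286931 / 3600 = 0.00013690814 hour ≈ 0.0001369 hour (4 s.f.).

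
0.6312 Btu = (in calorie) 159.2. Check: 1 Btu = 1055.0559 J, so 0.6312 Btu = 0.6312 * 1055.0559 = 665.95125 J. 1 calorie = 4.184 J, so 665.95125 J = 665.95125 / 4.184 = 159.16617 calorie ≈ 159.2 calorie (4 s.f.).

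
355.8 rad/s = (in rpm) 3398. Check: 1 rpm = 0.10471976 rad/s, so 355.8 rad/s = 355.8 / 0.10471976 = 3397.6397 rpm ≈ 3398 rpm (4 s.f.).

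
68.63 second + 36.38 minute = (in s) 68.63 second = 68.63 s. 1 minute = 60 s, so 36.38 minute = 36.38 * 60 = 2182.8 s. Sum: 68.63 + 2182.8 = 2251.43 s. Result: 2251.43 s ≈ 2251 s (4 s.f.). Final answer: 2251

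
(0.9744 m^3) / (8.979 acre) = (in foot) 0.9744 m^3 is already in m^3. 1 acre = 4046.8564 m^2, so 8.979 acre = 8.979 * 4046.8564 = 36336.724 m^2. Combine: 0.9744 m^3 / 36336.724 m^2 = 2.6815846e-05 m. 1 foot = 0.3048 m, so 2.6815846e-05 m = 2.6815846e-05 / 0.3048 = 8.7978498e-05 foot ≈ 8.798e-05 foot (4 s.f.). Final answer: 8.798e-05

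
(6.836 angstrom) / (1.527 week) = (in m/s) 1 angstrom = 1e-10 m, so 6.836 angstrom = 6.836 * 1e-10 = 6.836e-10 m. 1 week = 604800 s, so 1.527 week = 1.527 * 604800 = 923529.6 s. Combine: 6.836e-10 m / 923529.6 s = 7.4020367e-16 m/s. Result: 7.4020367e-16 m/s ≈ 7.402e-16 m/s (4 s.f.). Final answer: 7.402e-16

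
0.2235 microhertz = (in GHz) 2.235e-16. Check: 1 microhertz = 1e-06 Hz, so 0.2235 microhertz = 0.2235 * 1e-06 = 2.235e-07 Hz. 1 GHz = 1e+09 Hz, so 2.235e-07 Hz = 2.235e-07 / 1e+09 = 2.235e-16 GHz.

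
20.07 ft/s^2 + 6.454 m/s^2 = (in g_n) 1 ft/s^2 = 0.3048 m/s^2, so 20.07 ft/s^2 = 20.07 * 0.3048 = 6.117336 m/s^2. 6.454 m/s^2 is already in m/s^2. Sum: 6.117336 + 6.454 = 12.571336 m/s^2. 1 g_n = 9.80665 m/s^2, so 12.571336 m/s^2 = 12.571336 / 9.80665 = 1.2819195 g_n ≈ 1.282 g_n (4 s.f.). Final answer: 1.282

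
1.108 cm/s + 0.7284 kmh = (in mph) 0.4774. Check: 1 cm/s = 0.01 m/s, so 1.108 cm/s = 1.108 * 0.01 = 0.01108 m/s. 1 kmh = 0.27777778 m/s, so 0.7284 kmh = 0.7284 * 0.27777778 = 0.20233333 m/s. Sum: 0.01108 + 0.20233333 = 0.21341333 m/s. 1 mph = 0.44704 m/s, so 0.21341333 m/s = 0.21341333 / 0.44704 = 0.47739203 mph ≈ 0.4774 mph (4 s.f.).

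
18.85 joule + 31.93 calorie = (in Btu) 0.1445. Check: 18.85 joule = 18.85 J. 1 calorie = 4.184 J, so 31.93 calorie = 31.93 * 4.184 = 133.59512 J. Sum: 18.85 + 133.59512 = 152.44512 J. 1 Btu = 1055.0559 J, so 152.44512 J = 152.44512 / 1055.0559 = 0.14449009 Btu ≈ 0.1445 Btu (4 s.f.).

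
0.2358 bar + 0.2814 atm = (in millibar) 520.9. Check: 1 bar = 100000 Pa, so 0.2358 bar = 0.2358 * 100000 = 23580 Pa. 1 atm = 101325 Pa, so 0.2814 atm = 0.2814 * 101325 = 28512.855 Pa. Sum: 23580 + 28512.855 = 52092.855 Pa. 1 millibar = 100 Pa, so 52092.855 Pa = 52092.855 / 100 = 520.92855 millibar ≈ 520.9 millibar (4 s.f.).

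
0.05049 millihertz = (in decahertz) 5.049e-06. Check: 1 millihertz = 0.001 Hz, so 0.05049 millihertz = 0.05049 * 0.001 = 5.049e-05 Hz. 1 decahertz = 10 Hz, so 5.049e-05 Hz = 5.049e-05 / 10 = 5.049e-06 decahertz.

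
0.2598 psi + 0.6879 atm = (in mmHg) 536.2. Check: 1 psi = 6894.7573 Pa, so 0.2598 psi = 0.2598 * 6894.7573 = 1791.2579 Pa. 1 atm = 101325 Pa, so 0.6879 atm = 0.6879 * 101325 = 69701.467 Pa. Sum: 1791.2579 + 69701.467 = 71492.725 Pa. 1 mmHg = 133.32237 Pa, so 71492.725 Pa = 71492.725 / 133.32237 = 536.23954 mmHg ≈ 536.2 mmHg (4 s.f.).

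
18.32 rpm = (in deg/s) 109.9. Check: 1 rpm = 0.10471976 rad/s, so 18.32 rpm = 18.32 * 0.10471976 = 1.9184659 rad/s. 1 deg/s = 0.017453293 rad/s, so 1.9184659 rad/s = 1.9184659 / 0.017453293 = 109.92 deg/s ≈ 109.9 deg/s (4 s.f.).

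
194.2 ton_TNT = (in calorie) 1.942e+11. Check: 1 ton_TNT = 4.184e+09 J, so 194.2 ton_TNT = 194.2 * 4.184e+09 = 8.125328e+11 J. 1 calorie = 4.184 J, so 8.125328e+11 J = 8.125328e+11 / 4.184 = 1.942e+11 calorie.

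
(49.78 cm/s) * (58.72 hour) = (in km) 105.2. Check: 1 cm/s = 0.01 m/s, so 49.78 cm/s = 49.78 * 0.01 = 0.4978 m/s. 1 hour = 3600 s, so 58.72 hour = 58.72 * 3600 = 211392 s. Combine: 0.4978 m/s * 211392 s = 105230.94 m. 1 km = 1000 m, so 105230.94 m = 105230.94 / 1000 = 105.23094 km ≈ 105.2 km (4 s.f.).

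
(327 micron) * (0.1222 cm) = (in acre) 1 micron = 1e-06 m, so 327 micron = 327 * 1e-06 = 0.000327 m. 1 cm = 0.01 m, so 0.1222 cm = 0.1222 * 0.01 = 0.001222 m. Combine: 0.000327 m * 0.001222 m = 3.99594e-07 m^2. 1 acre = 4046.8564 m^2, so 3.99594e-07 m^2 = 3.99594e-07 / 4046.8564 = 9.8741828e-11 acre ≈ 9.874e-11 acre (4 s.f.). Final answer: 9.874e-11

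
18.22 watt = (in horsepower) 18.22 watt = 18.22 W. 1 horsepower = 745.69987 W, so 18.22 W = 18.22 / 745.69987 = 0.024433422 horsepower ≈ 0.02443 horsepower (4 s.f.). Final answer: 0.02443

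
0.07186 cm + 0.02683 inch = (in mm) 1.4. Check: 1 cm = 0.01 m, so 0.07186 cm = 0.07186 * 0.01 = 0.0007186 m. 1 inch = 0.0254 m, so 0.02683 inch = 0.02683 * 0.0254 = 0.000681482 m. Sum: 0.0007186 + 0.000681482 = 0.001400082 m. 1 mm = 0.001 m, so 0.001400082 m = 0.001400082 / 0.001 = 1.400082 mm ≈ 1.4 mm (4 s.f.).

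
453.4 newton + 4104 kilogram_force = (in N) 4.07e+04. Check: 453.4 newton = 453.4 N. 1 kilogram_force = 9.80665 N, so 4104 kilogram_force = 4104 * 9.80665 = 40246.492 N. Sum: 453.4 + 40246.492 = 40699.892 N. Result: 40699.892 N ≈ 4.07e+04 N (4 s.f.).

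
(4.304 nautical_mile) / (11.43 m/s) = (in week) 0.001153. Check: 1 nautical_mile = 1852 m, so 4.304 nautical_mile = 4.304 * 1852 = 7971.008 m. 11.43 m/s is already in m/s. Combine: 7971.008 m / 11.43 m/s = 697.37603 s. 1 week = 604800 s, so 697.37603 s = 697.37603 / 604800 = 0.0011530688 week ≈ 0.001153 week (4 s.f.).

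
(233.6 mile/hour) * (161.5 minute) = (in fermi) 1.012e+21. Check: 1 mile/hour = 0.44704 m/s, so 233.6 mile/hour = 233.6 * 0.44704 = 104.42854 m/s. 1 minute = 60 s, so 161.5 minute = 161.5 * 60 = 9690 s. Combine: 104.42854 m/s * 9690 s = 1011912.6 m. 1 fermi = 1e-15 m, so 1011912.6 m = 1011912.6 / 1e-15 = 1.0119126e+21 fermi ≈ 1.012e+21 fermi (4 s.f.).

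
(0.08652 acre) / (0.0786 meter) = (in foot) 1.461e+04. Check: 1 acre = 4046.8564 m^2, so 0.08652 acre = 0.08652 * 4046.8564 = 350.13402 m^2. 0.0786 meter = 0.0786 m. Combine: 350.13402 m^2 / 0.0786 m = 4454.6313 m. 1 foot = 0.3048 m, so 4454.6313 m = 4454.6313 / 0.3048 = 14614.932 foot ≈ 1.461e+04 foot (4 s.f.).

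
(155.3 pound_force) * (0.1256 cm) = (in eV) 5.415e+18. Check: 1 pound_force = 4.4482216 N, so 155.3 pound_force = 155.3 * 4.4482216 = 690.80882 N. 1 cm = 0.01 m, so 0.1256 cm = 0.1256 * 0.01 = 0.001256 m. Combine: 690.80882 N * 0.001256 m = 0.86765587 J. 1 eV = 1.6021766e-19 J, so 0.86765587 J = 0.86765587 / 1.6021766e-19 = 5.415482e+18 eV ≈ 5.415e+18 eV (4 s.f.).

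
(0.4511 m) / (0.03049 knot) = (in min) 0.4793. Check: 0.4511 m is already in m. 1 knot = 0.51444444 m/s, so 0.03049 knot = 0.03049 * 0.51444444 = 0.015685411 m/s. Combine: 0.4511 m / 0.015685411 m/s = 28.759208 s. 1 min = 60 s, so 28.759208 s = 28.759208 / 60 = 0.47932013 min ≈ 0.4793 min (4 s.f.).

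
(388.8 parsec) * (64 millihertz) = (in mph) 1.718e+18. Check: 1 parsec = 3.0856776e+16 m, so 388.8 parsec = 388.8 * 3.0856776e+16 = 1.1997114e+19 m. 1 millihertz = 0.001 Hz, so 64 millihertz = 64 * 0.001 = 0.064 Hz. Combine: 1.1997114e+19 m * 0.064 Hz = 7.6781532e+17 m/s. 1 mph = 0.44704 m/s, so 7.6781532e+17 m/s = 7.6781532e+17 / 0.44704 = 1.717554e+18 mph ≈ 1.718e+18 mph (4 s.f.).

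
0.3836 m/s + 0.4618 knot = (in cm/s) 0.3836 m/s is already in m/s. 1 knot = 0.51444444 m/s, so 0.4618 knot = 0.4618 * 0.51444444 = 0.23757044 m/s. Sum: 0.3836 + 0.23757044 = 0.62117044 m/s. 1 cm/s = 0.01 m/s, so 0.62117044 m/s = 0.62117044 / 0.01 = 62.117044 cm/s ≈ 62.12 cm/s (4 s.f.). Final answer: 62.12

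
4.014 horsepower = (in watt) 1 horsepower = 745.69987 W, so 4.014 horsepower = 4.014 * 745.69987 = 2993.2393 W. 2993.2393 W = 2993.2393 watt ≈ 2993 watt (4 s.f.). Final answer: 2993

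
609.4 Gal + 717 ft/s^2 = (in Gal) 2.246e+04. Check: 1 Gal = 0.01 m/s^2, so 609.4 Gal = 609.4 * 0.01 = 6.094 m/s^2. 1 ft/s^2 = 0.3048 m/s^2, so 717 ft/s^2 = 717 * 0.3048 = 218.5416 m/s^2. Sum: 6.094 + 218.5416 = 224.6356 m/s^2. 1 Gal = 0.01 m/s^2, so 224.6356 m/s^2 = 224.6356 / 0.01 = 22463.56 Gal ≈ 2.246e+04 Gal (4 s.f.).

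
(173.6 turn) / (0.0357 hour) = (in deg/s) 486.3. Check: 1 turn = 6.2831853 rad, so 173.6 turn = 173.6 * 6.2831853 = 1090.761 rad. 1 hour = 3600 s, so 0.0357 hour = 0.0357 * 3600 = 128.52 s. Combine: 1090.761 rad / 128.52 s = 8.4870913 rad/s. 1 deg/s = 0.017453293 rad/s, so 8.4870913 rad/s = 8.4870913 / 0.017453293 = 486.27451 deg/s ≈ 486.3 deg/s (4 s.f.).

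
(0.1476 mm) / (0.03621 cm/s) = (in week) 1 mm = 0.001 m, so 0.1476 mm = 0.1476 * 0.001 = 0.0001476 m. 1 cm/s = 0.01 m/s, so 0.03621 cm/s = 0.03621 * 0.01 = 0.0003621 m/s. Combine: 0.0001476 m / 0.0003621 m/s = 0.4076222 s. 1 week = 604800 s, so 0.4076222 s = 0.4076222 / 604800 = 6.7397851e-07 week ≈ 6.74e-07 week (4 s.f.). Final answer: 6.74e-07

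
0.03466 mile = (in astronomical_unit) 3.729e-10. Check: 1 mile = 1609.344 m, so 0.03466 mile = 0.03466 * 1609.344 = 55.779863 m. 1 astronomical_unit = 1.4959787e+11 m, so 55.779863 m = 55.779863 / 1.4959787e+11 = 3.7286535e-10 astronomical_unit ≈ 3.729e-10 astronomical_unit (4 s.f.).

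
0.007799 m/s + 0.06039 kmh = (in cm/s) 0.007799 m/s is already in m/s. 1 kmh = 0.27777778 m/s, so 0.06039 kmh = 0.06039 * 0.27777778 = 0.016775 m/s. Sum: 0.007799 + 0.016775 = 0.024574 m/s. 1 cm/s = 0.01 m/s, so 0.024574 m/s = 0.024574 / 0.01 = 2.4574 cm/s ≈ 2.457 cm/s (4 s.f.). Final answer: 2.457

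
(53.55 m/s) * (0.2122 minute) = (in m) 681.8. Check: 53.55 m/s is already in m/s. 1 minute = 60 s, so 0.2122 minute = 0.2122 * 60 = 12.732 s. Combine: 53.55 m/s * 12.732 s = 681.7986 m. Result: 681.7986 m ≈ 681.8 m (4 s.f.).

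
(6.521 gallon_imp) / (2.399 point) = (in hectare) 0.003503. Check: 1 gallon_imp = 0.00454609 m^3, so 6.521 gallon_imp = 6.521 * 0.00454609 = 0.029645053 m^3. 1 point = 0.00035277778 m, so 2.399 point = 2.399 * 0.00035277778 = 0.00084631389 m. Combine: 0.029645053 m^3 / 0.00084631389 m = 35.028437 m^2. 1 hectare = 10000 m^2, so 35.028437 m^2 = 35.028437 / 10000 = 0.0035028437 hectare ≈ 0.003503 hectare (4 s.f.).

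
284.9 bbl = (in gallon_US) 1.197e+04. Check: 1 bbl = 0.15898729 m^3, so 284.9 bbl = 284.9 * 0.15898729 = 45.29548 m^3. 1 gallon_US = 0.0037854118 m^3, so 45.29548 m^3 = 45.29548 / 0.0037854118 = 11965.8 gallon_US ≈ 1.197e+04 gallon_US (4 s.f.).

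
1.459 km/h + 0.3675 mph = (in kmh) 1 km/h = 0.27777778 m/s, so 1.459 km/h = 1.459 * 0.27777778 = 0.40527778 m/s. 1 mph = 0.44704 m/s, so 0.3675 mph = 0.3675 * 0.44704 = 0.1642872 m/s. Sum: 0.40527778 + 0.1642872 = 0.56956498 m/s. 1 kmh = 0.27777778 m/s, so 0.56956498 m/s = 0.56956498 / 0.27777778 = 2.0504339 kmh ≈ 2.05 kmh (4 s.f.). Final answer: 2.05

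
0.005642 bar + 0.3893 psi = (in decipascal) 3.248e+04. Check: 1 bar = 100000 Pa, so 0.005642 bar = 0.005642 * 100000 = 564.2 Pa. 1 psi = 6894.7573 Pa, so 0.3893 psi = 0.3893 * 6894.7573 = 2684.129 Pa. Sum: 564.2 + 2684.129 = 3248.329 Pa. 1 decipascal = 0.1 Pa, so 3248.329 Pa = 3248.329 / 0.1 = 32483.29 decipascal ≈ 3.248e+04 decipascal (4 s.f.).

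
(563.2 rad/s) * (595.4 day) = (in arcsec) 563.2 rad/s is already in rad/s. 1 day = 86400 s, so 595.4 day = 595.4 * 86400 = 51442560 s. Combine: 563.2 rad/s * 51442560 s = 2.897245e+10 rad. 1 arcsec = 4.8481368e-06 rad, so 2.897245e+10 rad = 2.897245e+10 / 4.8481368e-06 = 5.9759967e+15 arcsec ≈ 5.976e+15 arcsec (4 s.f.). Final answer: 5.976e+15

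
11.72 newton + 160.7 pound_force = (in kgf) 11.72 newton = 11.72 N. 1 pound_force = 4.4482216 N, so 160.7 pound_force = 160.7 * 4.4482216 = 714.82921 N. Sum: 11.72 + 714.82921 = 726.54921 N. 1 kgf = 9.80665 N, so 726.54921 N = 726.54921 / 9.80665 = 74.087401 kgf ≈ 74.09 kgf (4 s.f.). Final answer: 74.09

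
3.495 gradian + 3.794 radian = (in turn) 0.6126. Check: 1 gradian = 0.015707963 rad, so 3.495 gradian = 3.495 * 0.015707963 = 0.054899332 rad. 3.794 radian = 3.794 rad. Sum: 0.054899332 + 3.794 = 3.8488993 rad. 1 turn = 6.2831853 rad, so 3.8488993 rad = 3.8488993 / 6.2831853 = 0.61257135 turn ≈ 0.6126 turn (4 s.f.).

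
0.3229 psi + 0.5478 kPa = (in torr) 20.81. Check: 1 psi = 6894.7573 Pa, so 0.3229 psi = 0.3229 * 6894.7573 = 2226.3171 Pa. 1 kPa = 1000 Pa, so 0.5478 kPa = 0.5478 * 1000 = 547.8 Pa. Sum: 2226.3171 + 547.8 = 2774.1171 Pa. 1 torr = 133.32237 Pa, so 2774.1171 Pa = 2774.1171 / 133.32237 = 20.80759 torr ≈ 20.81 torr (4 s.f.).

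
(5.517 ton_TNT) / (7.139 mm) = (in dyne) 3.233e+17. Check: 1 ton_TNT = 4.184e+09 J, so 5.517 ton_TNT = 5.517 * 4.184e+09 = 2.3083128e+10 J. 1 mm = 0.001 m, so 7.139 mm = 7.139 * 0.001 = 0.007139 m. Combine: 2.3083128e+10 J / 0.007139 m = 3.2333839e+12 N. 1 dyne = 1e-05 N, so 3.2333839e+12 N = 3.2333839e+12 / 1e-05 = 3.2333839e+17 dyne ≈ 3.233e+17 dyne (4 s.f.).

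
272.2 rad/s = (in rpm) 1 rpm = 0.10471976 rad/s, so 272.2 rad/s = 272.2 / 0.10471976 = 2599.3185 rpm ≈ 2599 rpm (4 s.f.). Final answer: 2599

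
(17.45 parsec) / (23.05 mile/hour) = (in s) 5.226e+16. Check: 1 parsec = 3.0856776e+16 m, so 17.45 parsec = 17.45 * 3.0856776e+16 = 5.3845074e+17 m. 1 mile/hour = 0.44704 m/s, so 23.05 mile/hour = 23.05 * 0.44704 = 10.304272 m/s. Combine: 5.3845074e+17 m / 10.304272 m/s = 5.2255097e+16 s. Result: 5.2255097e+16 s ≈ 5.226e+16 s (4 s.f.).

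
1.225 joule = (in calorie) 1.225 joule = 1.225 J. 1 calorie = 4.184 J, so 1.225 J = 1.225 / 4.184 = 0.29278203 calorie ≈ 0.2928 calorie (4 s.f.). Final answer: 0.2928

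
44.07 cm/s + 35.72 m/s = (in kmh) 1 cm/s = 0.01 m/s, so 44.07 cm/s = 44.07 * 0.01 = 0.4407 m/s. 35.72 m/s is already in m/s. Sum: 0.4407 + 35.72 = 36.1607 m/s. 1 kmh = 0.27777778 m/s, so 36.1607 m/s = 36.1607 / 0.27777778 = 130.17852 kmh ≈ 130.2 kmh (4 s.f.). Final answer: 130.2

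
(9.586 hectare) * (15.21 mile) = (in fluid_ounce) 7.934e+13. Check: 1 hectare = 10000 m^2, so 9.586 hectare = 9.586 * 10000 = 95860 m^2. 1 mile = 1609.344 m, so 15.21 mile = 15.21 * 1609.344 = 24478.122 m. Combine: 95860 m^2 * 24478.122 m = 2.3464728e+09 m^3. 1 fluid_ounce = 2.957353e-05 m^3, so 2.3464728e+09 m^3 = 2.3464728e+09 / 2.957353e-05 = 7.9343684e+13 fluid_ounce ≈ 7.934e+13 fluid_ounce (4 s.f.).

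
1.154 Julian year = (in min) 6.07e+05. Check: 1 Julian year = 31557600 s, so 1.154 Julian year = 1.154 * 31557600 = 36417470 s. 1 min = 60 s, so 36417470 s = 36417470 / 60 = 606957.84 min ≈ 6.07e+05 min (4 s.f.).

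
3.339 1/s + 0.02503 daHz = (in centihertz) 3.339 1/s = 3.339 Hz. 1 daHz = 10 Hz, so 0.02503 daHz = 0.02503 * 10 = 0.2503 Hz. Sum: 3.339 + 0.2503 = 3.5893 Hz. 1 centihertz = 0.01 Hz, so 3.5893 Hz = 3.5893 / 0.01 = 358.93 centihertz ≈ 358.9 centihertz (4 s.f.). Final answer: 358.9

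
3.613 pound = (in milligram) 1.639e+06. Check: 1 pound = 0.45359237 kg, so 3.613 pound = 3.613 * 0.45359237 = 1.6388292 kg. 1 milligram = 1e-06 kg, so 1.6388292 kg = 1.6388292 / 1e-06 = 1638829.2 milligram ≈ 1.639e+06 milligram (4 s.f.).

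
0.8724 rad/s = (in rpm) 8.331. Check: 1 rpm = 0.10471976 rad/s, so 0.8724 rad/s = 0.8724 / 0.10471976 = 8.3308063 rpm ≈ 8.331 rpm (4 s.f.).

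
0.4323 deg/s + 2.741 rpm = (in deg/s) 16.88. Check: 1 deg/s = 0.017453293 rad/s, so 0.4323 deg/s = 0.4323 * 0.017453293 = 0.0075450584 rad/s. 1 rpm = 0.10471976 rad/s, so 2.741 rpm = 2.741 * 0.10471976 = 0.28703685 rad/s. Sum: 0.0075450584 + 0.28703685 = 0.29458191 rad/s. 1 deg/s = 0.017453293 rad/s, so 0.29458191 rad/s = 0.29458191 / 0.017453293 = 16.8783 deg/s ≈ 16.88 deg/s (4 s.f.).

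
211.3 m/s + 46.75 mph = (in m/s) 211.3 m/s is already in m/s. 1 mph = 0.44704 m/s, so 46.75 mph = 46.75 * 0.44704 = 20.89912 m/s. Sum: 211.3 + 20.89912 = 232.19912 m/s. Result: 232.19912 m/s ≈ 232.2 m/s (4 s.f.). Final answer: 232.2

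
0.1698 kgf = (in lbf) 1 kgf = 9.80665 N, so 0.1698 kgf = 0.1698 * 9.80665 = 1.6651692 N. 1 lbf = 4.4482216 N, so 1.6651692 N = 1.6651692 / 4.4482216 = 0.37434492 lbf ≈ 0.3743 lbf (4 s.f.). Final answer: 0.3743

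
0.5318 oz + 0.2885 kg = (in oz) 1 oz = 0.028349523 kg, so 0.5318 oz = 0.5318 * 0.028349523 = 0.015076276 kg. 0.2885 kg is already in kg. Sum: 0.015076276 + 0.2885 = 0.30357628 kg. 1 oz = 0.028349523 kg, so 0.30357628 kg = 0.30357628 / 0.028349523 = 10.708338 oz ≈ 10.71 oz (4 s.f.). Final answer: 10.71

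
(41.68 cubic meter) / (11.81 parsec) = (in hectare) 1.144e-20. Check: 41.68 cubic meter = 41.68 m^3. 1 parsec = 3.0856776e+16 m, so 11.81 parsec = 11.81 * 3.0856776e+16 = 3.6441852e+17 m. Combine: 41.68 m^3 / 3.6441852e+17 m = 1.1437399e-16 m^2. 1 hectare = 10000 m^2, so 1.1437399e-16 m^2 = 1.1437399e-16 / 10000 = 1.1437399e-20 hectare ≈ 1.144e-20 hectare (4 s.f.).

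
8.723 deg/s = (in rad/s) 0.1522. Check: 1 deg/s = 0.017453293 rad/s, so 8.723 deg/s = 8.723 * 0.017453293 = 0.15224507 rad/s. Result: 0.15224507 rad/s ≈ 0.1522 rad/s (4 s.f.).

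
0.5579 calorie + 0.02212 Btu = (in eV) 1 calorie = 4.184 J, so 0.5579 calorie = 0.5579 * 4.184 = 2.3342536 J. 1 Btu = 1055.0559 J, so 0.02212 Btu = 0.02212 * 1055.0559 = 23.337835 J. Sum: 2.3342536 + 23.337835 = 25.672089 J. 1 eV = 1.6021766e-19 J, so 25.672089 J = 25.672089 / 1.6021766e-19 = 1.6023258e+20 eV ≈ 1.602e+20 eV (4 s.f.). Final answer: 1.602e+20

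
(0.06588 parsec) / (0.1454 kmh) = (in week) 8.322e+10. Check: 1 parsec = 3.0856776e+16 m, so 0.06588 parsec = 0.06588 * 3.0856776e+16 = 2.0328444e+15 m. 1 kmh = 0.27777778 m/s, so 0.1454 kmh = 0.1454 * 0.27777778 = 0.040388889 m/s. Combine: 2.0328444e+15 m / 0.040388889 m/s = 5.0331773e+16 s. 1 week = 604800 s, so 5.0331773e+16 s = 5.0331773e+16 / 604800 = 8.3220524e+10 week ≈ 8.322e+10 week (4 s.f.).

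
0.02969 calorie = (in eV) 7.753e+17. Check: 1 calorie = 4.184 J, so 0.02969 calorie = 0.02969 * 4.184 = 0.12422296 J. 1 eV = 1.6021766e-19 J, so 0.12422296 J = 0.12422296 / 1.6021766e-19 = 7.7533873e+17 eV ≈ 7.753e+17 eV (4 s.f.).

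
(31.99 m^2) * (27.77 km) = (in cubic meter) 8.884e+05. Check: 31.99 m^2 is already in m^2. 1 km = 1000 m, so 27.77 km = 27.77 * 1000 = 27770 m. Combine: 31.99 m^2 * 27770 m = 888362.3 m^3. 888362.3 m^3 = 888362.3 cubic meter ≈ 8.884e+05 cubic meter (4 s.f.).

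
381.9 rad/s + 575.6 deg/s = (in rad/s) 391.9. Check: 381.9 rad/s is already in rad/s. 1 deg/s = 0.017453293 rad/s, so 575.6 deg/s = 575.6 * 0.017453293 = 10.046115 rad/s. Sum: 381.9 + 10.046115 = 391.94612 rad/s. Result: 391.94612 rad/s ≈ 391.9 rad/s (4 s.f.).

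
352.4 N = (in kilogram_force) 1 kilogram_force = 9.80665 N, so 352.4 N = 352.4 / 9.80665 = 35.934799 kilogram_force ≈ 35.93 kilogram_force (4 s.f.). Final answer: 35.93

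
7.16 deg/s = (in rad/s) 1 deg/s = 0.017453293 rad/s, so 7.16 deg/s = 7.16 * 0.017453293 = 0.12496557 rad/s. Result: 0.12496557 rad/s ≈ 0.125 rad/s (4 s.f.). Final answer: 0.125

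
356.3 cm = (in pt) 1.01e+04. Check: 1 cm = 0.01 m, so 356.3 cm = 356.3 * 0.01 = 3.563 m. 1 pt = 0.00035277778 m, so 3.563 m = 3.563 / 0.00035277778 = 10099.843 pt ≈ 1.01e+04 pt (4 s.f.).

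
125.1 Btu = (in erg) 1 Btu = 1055.0559 J, so 125.1 Btu = 125.1 * 1055.0559 = 131987.49 J. 1 erg = 1e-07 J, so 131987.49 J = 131987.49 / 1e-07 = 1.3198749e+12 erg ≈ 1.32e+12 erg (4 s.f.). Final answer: 1.32e+12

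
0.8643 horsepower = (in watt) 644.5. Check: 1 horsepower = 745.69987 W, so 0.8643 horsepower = 0.8643 * 745.69987 = 644.5084 W. 644.5084 W = 644.5084 watt ≈ 644.5 watt (4 s.f.).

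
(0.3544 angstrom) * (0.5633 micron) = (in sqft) 2.149e-16. Check: 1 angstrom = 1e-10 m, so 0.3544 angstrom = 0.3544 * 1e-10 = 3.544e-11 m. 1 micron = 1e-06 m, so 0.5633 micron = 0.5633 * 1e-06 = 5.633e-07 m. Combine: 3.544e-11 m * 5.633e-07 m = 1.9963352e-17 m^2. 1 sqft = 0.09290304 m^2, so 1.9963352e-17 m^2 = 1.9963352e-17 / 0.09290304 = 2.1488373e-16 sqft ≈ 2.149e-16 sqft (4 s.f.).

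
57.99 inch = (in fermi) 1 inch = 0.0254 m, so 57.99 inch = 57.99 * 0.0254 = 1.472946 m. 1 fermi = 1e-15 m, so 1.472946 m = 1.472946 / 1e-15 = 1.472946e+15 fermi ≈ 1.473e+15 fermi (4 s.f.). Final answer: 1.473e+15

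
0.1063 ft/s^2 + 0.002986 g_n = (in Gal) 1 ft/s^2 = 0.3048 m/s^2, so 0.1063 ft/s^2 = 0.1063 * 0.3048 = 0.03240024 m/s^2. 1 g_n = 9.80665 m/s^2, so 0.002986 g_n = 0.002986 * 9.80665 = 0.029282657 m/s^2. Sum: 0.03240024 + 0.029282657 = 0.061682897 m/s^2. 1 Gal = 0.01 m/s^2, so 0.061682897 m/s^2 = 0.061682897 / 0.01 = 6.1682897 Gal ≈ 6.168 Gal (4 s.f.). Final answer: 6.168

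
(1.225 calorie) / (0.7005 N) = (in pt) 2.074e+04. Check: 1 calorie = 4.184 J, so 1.225 calorie = 1.225 * 4.184 = 5.1254 J. 0.7005 N is already in N. Combine: 5.1254 J / 0.7005 N = 7.3167737 m. 1 pt = 0.00035277778 m, so 7.3167737 m = 7.3167737 / 0.00035277778 = 20740.461 pt ≈ 2.074e+04 pt (4 s.f.).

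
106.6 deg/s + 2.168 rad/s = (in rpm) 1 deg/s = 0.017453293 rad/s, so 106.6 deg/s = 106.6 * 0.017453293 = 1.860521 rad/s. 2.168 rad/s is already in rad/s. Sum: 1.860521 + 2.168 = 4.028521 rad/s. 1 rpm = 0.10471976 rad/s, so 4.028521 rad/s = 4.028521 / 0.10471976 = 38.469542 rpm ≈ 38.47 rpm (4 s.f.). Final answer: 38.47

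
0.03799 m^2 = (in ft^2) 1 ft^2 = 0.09290304 m^2, so 0.03799 m^2 = 0.03799 / 0.09290304 = 0.40892096 ft^2 ≈ 0.4089 ft^2 (4 s.f.). Final answer: 0.4089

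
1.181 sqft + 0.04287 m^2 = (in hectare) 1 sqft = 0.09290304 m^2, so 1.181 sqft = 1.181 * 0.09290304 = 0.10971849 m^2. 0.04287 m^2 is already in m^2. Sum: 0.10971849 + 0.04287 = 0.15258849 m^2. 1 hectare = 10000 m^2, so 0.15258849 m^2 = 0.15258849 / 10000 = 1.5258849e-05 hectare ≈ 1.526e-05 hectare (4 s.f.). Final answer: 1.526e-05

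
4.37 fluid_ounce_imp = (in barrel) 0.000781. Check: 1 fluid_ounce_imp = 2.8413063e-05 m^3, so 4.37 fluid_ounce_imp = 4.37 * 2.8413063e-05 = 0.00012416508 m^3. 1 barrel = 0.15898729 m^3, so 0.00012416508 m^3 = 0.00012416508 / 0.15898729 = 0.00078097488 barrel ≈ 0.000781 barrel (4 s.f.).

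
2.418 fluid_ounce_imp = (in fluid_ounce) 2.323. Check: 1 fluid_ounce_imp = 2.8413063e-05 m^3, so 2.418 fluid_ounce_imp = 2.418 * 2.8413063e-05 = 6.8702785e-05 m^3. 1 fluid_ounce = 2.957353e-05 m^3, so 6.8702785e-05 m^3 = 6.8702785e-05 / 2.957353e-05 = 2.3231175 fluid_ounce ≈ 2.323 fluid_ounce (4 s.f.).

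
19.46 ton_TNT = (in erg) 1 ton_TNT = 4.184e+09 J, so 19.46 ton_TNT = 19.46 * 4.184e+09 = 8.142064e+10 J. 1 erg = 1e-07 J, so 8.142064e+10 J = 8.142064e+10 / 1e-07 = 8.142064e+17 erg ≈ 8.142e+17 erg (4 s.f.). Final answer: 8.142e+17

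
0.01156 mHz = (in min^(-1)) 1 mHz = 0.001 Hz, so 0.01156 mHz = 0.01156 * 0.001 = 1.156e-05 Hz. 1 min^(-1) = 0.016666667 Hz, so 1.156e-05 Hz = 1.156e-05 / 0.016666667 = 0.0006936 min^(-1). Final answer: 0.0006936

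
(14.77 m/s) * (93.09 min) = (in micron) 14.77 m/s is already in m/s. 1 min = 60 s, so 93.09 min = 93.09 * 60 = 5585.4 s. Combine: 14.77 m/s * 5585.4 s = 82496.358 m. 1 micron = 1e-06 m, so 82496.358 m = 82496.358 / 1e-06 = 8.2496358e+10 micron ≈ 8.25e+10 micron (4 s.f.). Final answer: 8.25e+10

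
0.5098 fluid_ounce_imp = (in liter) 0.01448. Check: 1 fluid_ounce_imp = 2.8413063e-05 m^3, so 0.5098 fluid_ounce_imp = 0.5098 * 2.8413063e-05 = 1.4484979e-05 m^3. 1 liter = 0.001 m^3, so 1.4484979e-05 m^3 = 1.4484979e-05 / 0.001 = 0.014484979 liter ≈ 0.01448 liter (4 s.f.).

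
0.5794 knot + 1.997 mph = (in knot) 2.315. Check: 1 knot = 0.51444444 m/s, so 0.5794 knot = 0.5794 * 0.51444444 = 0.29806911 m/s. 1 mph = 0.44704 m/s, so 1.997 mph = 1.997 * 0.44704 = 0.89273888 m/s. Sum: 0.29806911 + 0.89273888 = 1.190808 m/s. 1 knot = 0.51444444 m/s, so 1.190808 m/s = 1.190808 / 0.51444444 = 2.3147456 knot ≈ 2.315 knot (4 s.f.).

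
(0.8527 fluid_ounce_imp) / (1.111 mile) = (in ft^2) 1.459e-07. Check: 1 fluid_ounce_imp = 2.8413063e-05 m^3, so 0.8527 fluid_ounce_imp = 0.8527 * 2.8413063e-05 = 2.4227818e-05 m^3. 1 mile = 1609.344 m, so 1.111 mile = 1.111 * 1609.344 = 1787.9812 m. Combine: 2.4227818e-05 m^3 / 1787.9812 m = 1.3550377e-08 m^2. 1 ft^2 = 0.09290304 m^2, so 1.3550377e-08 m^2 = 1.3550377e-08 / 0.09290304 = 1.4585504e-07 ft^2 ≈ 1.459e-07 ft^2 (4 s.f.).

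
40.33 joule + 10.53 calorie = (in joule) 40.33 joule = 40.33 J. 1 calorie = 4.184 J, so 10.53 calorie = 10.53 * 4.184 = 44.05752 J. Sum: 40.33 + 44.05752 = 84.38752 J. 84.38752 J = 84.38752 joule ≈ 84.39 joule (4 s.f.). Final answer: 84.39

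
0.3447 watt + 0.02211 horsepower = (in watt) 0.3447 watt = 0.3447 W. 1 horsepower = 745.69987 W, so 0.02211 horsepower = 0.02211 * 745.69987 = 16.487424 W. Sum: 0.3447 + 16.487424 = 16.832124 W. 16.832124 W = 16.832124 watt ≈ 16.83 watt (4 s.f.). Final answer: 16.83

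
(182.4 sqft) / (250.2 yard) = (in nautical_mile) 1 sqft = 0.09290304 m^2, so 182.4 sqft = 182.4 * 0.09290304 = 16.945514 m^2. 1 yard = 0.9144 m, so 250.2 yard = 250.2 * 0.9144 = 228.78288 m. Combine: 16.945514 m^2 / 228.78288 m = 0.074068106 m. 1 nautical_mile = 1852 m, so 0.074068106 m = 0.074068106 / 1852 = 3.9993577e-05 nautical_mile ≈ 3.999e-05 nautical_mile (4 s.f.). Final answer: 3.999e-05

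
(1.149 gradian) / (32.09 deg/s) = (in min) 0.0005371. Check: 1 gradian = 0.015707963 rad, so 1.149 gradian = 1.149 * 0.015707963 = 0.01804845 rad. 1 deg/s = 0.017453293 rad/s, so 32.09 deg/s = 32.09 * 0.017453293 = 0.56007616 rad/s. Combine: 0.01804845 rad / 0.56007616 rad/s = 0.032224992 s. 1 min = 60 s, so 0.032224992 s = 0.032224992 / 60 = 0.0005370832 min ≈ 0.0005371 min (4 s.f.).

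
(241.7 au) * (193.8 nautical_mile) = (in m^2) 1.298e+19. Check: 1 au = 1.4959787e+11 m, so 241.7 au = 241.7 * 1.4959787e+11 = 3.6157805e+13 m. 1 nautical_mile = 1852 m, so 193.8 nautical_mile = 193.8 * 1852 = 358917.6 m. Combine: 3.6157805e+13 m * 358917.6 m = 1.2977673e+19 m^2. Result: 1.2977673e+19 m^2 ≈ 1.298e+19 m^2 (4 s.f.).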